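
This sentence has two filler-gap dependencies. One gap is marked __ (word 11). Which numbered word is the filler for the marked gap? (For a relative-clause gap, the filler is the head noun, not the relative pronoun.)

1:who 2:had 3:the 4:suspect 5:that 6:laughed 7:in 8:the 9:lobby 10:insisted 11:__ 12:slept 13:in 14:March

The marked gap is the subject of "slept".
Its filler is the fronted wh-phrase "who", at word 1.
(The other dependency links word 4 to a gap after word 5.)

1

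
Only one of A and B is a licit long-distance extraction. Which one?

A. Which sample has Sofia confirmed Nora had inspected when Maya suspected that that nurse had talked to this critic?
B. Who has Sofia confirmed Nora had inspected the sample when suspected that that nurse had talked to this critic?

A

In B, the wh-phrase is extracted from inside an adjunct island (introduced by "when"), which blocks movement.
In A, the extraction path crosses only that-complement boundaries, which are transparent.
So A is grammatical.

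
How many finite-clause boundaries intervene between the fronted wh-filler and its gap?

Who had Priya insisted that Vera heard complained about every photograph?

2

"who" is extracted from the subject of "complained".
Boundaries crossed, outermost first: [that], [Ø] — 2 in total.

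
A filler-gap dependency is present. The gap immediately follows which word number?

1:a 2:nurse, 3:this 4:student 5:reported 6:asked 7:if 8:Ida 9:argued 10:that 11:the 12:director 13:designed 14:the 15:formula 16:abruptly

5

The displaced element is "a nurse" (word 2).
It is linked across 1 clause boundary (Ø).
It functions as the subject of "asked", so the gap sits immediately after word 5 ("reported").
Base order: This student reported a nurse asked if Ida argued that the director designed the formula abruptly.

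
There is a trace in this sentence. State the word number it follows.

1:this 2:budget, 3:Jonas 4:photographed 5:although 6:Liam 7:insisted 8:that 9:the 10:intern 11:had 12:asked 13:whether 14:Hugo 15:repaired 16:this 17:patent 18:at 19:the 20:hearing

4

The displaced element is "this budget" (word 2).
It functions as the direct object of "photographed", so the gap sits immediately after word 4 ("photographed").
Base order: Jonas photographed this budget although Liam insisted that the intern had asked whether Hugo repaired this patent at the hearing.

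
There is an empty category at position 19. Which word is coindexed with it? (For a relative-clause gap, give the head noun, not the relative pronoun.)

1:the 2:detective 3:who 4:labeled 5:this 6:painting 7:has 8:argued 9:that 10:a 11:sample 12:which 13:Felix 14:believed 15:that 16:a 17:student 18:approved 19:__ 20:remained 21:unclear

11

The gap at 19 is the object of "approved", inside a relative clause.
The relative pronoun is "which" (word 12); it is bound by the head noun immediately before it.
Its filler is the head noun "sample", at word 11.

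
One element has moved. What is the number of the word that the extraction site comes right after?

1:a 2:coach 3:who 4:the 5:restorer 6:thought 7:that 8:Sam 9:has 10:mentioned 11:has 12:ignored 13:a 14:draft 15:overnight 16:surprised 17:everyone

10

The displaced element is "a coach" (word 2).
It is linked across 2 clause boundaries (that → Ø).
It functions as the subject of "ignored", so the gap sits immediately after word 10 ("mentioned").
Base order: The restorer thought that Sam has mentioned that a coach has ignored a draft overnight.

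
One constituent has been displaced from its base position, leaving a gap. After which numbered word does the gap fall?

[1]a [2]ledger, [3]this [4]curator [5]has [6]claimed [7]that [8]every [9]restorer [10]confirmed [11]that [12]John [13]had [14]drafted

14

The displaced element is "a ledger" (word 2).
It is linked across 2 clause boundaries (that → that).
It functions as the direct object of "drafted", so the gap sits immediately after word 14 ("drafted").
Base order: This curator has claimed that every restorer confirmed that John had drafted a ledger.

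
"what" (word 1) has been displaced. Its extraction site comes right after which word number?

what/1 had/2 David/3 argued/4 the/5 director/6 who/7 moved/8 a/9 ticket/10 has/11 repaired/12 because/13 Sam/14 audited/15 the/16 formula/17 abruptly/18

The displaced element is "what" (word 1).
It is linked across 1 clause boundary (Ø).
It functions as the direct object of "repaired", so the gap sits immediately after word 12 ("repaired").
Base order: David had argued the director who moved a ticket has repaired what because Sam audited the formula abruptly.

12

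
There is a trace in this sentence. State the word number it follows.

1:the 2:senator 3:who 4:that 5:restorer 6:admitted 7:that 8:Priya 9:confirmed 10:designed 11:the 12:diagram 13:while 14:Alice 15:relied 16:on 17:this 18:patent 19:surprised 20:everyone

The displaced element is "the senator" (word 2).
It is linked across 2 clause boundaries (that → Ø).
It functions as the subject of "designed", so the gap sits immediately after word 9 ("confirmed").
Base order: That restorer admitted that Priya confirmed that the senator designed the diagram while Alice relied on this patent.

9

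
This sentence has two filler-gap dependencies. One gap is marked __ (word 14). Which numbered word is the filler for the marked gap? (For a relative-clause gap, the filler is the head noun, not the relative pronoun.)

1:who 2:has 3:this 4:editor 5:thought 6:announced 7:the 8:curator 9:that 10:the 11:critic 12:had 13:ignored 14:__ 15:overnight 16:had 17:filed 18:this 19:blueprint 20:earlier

8

The marked gap is inside the relative clause, the direct object of "ignored".
Its filler is the head noun "curator" (via "that"), at word 8.
(The other dependency links word 1 to a gap after word 5.)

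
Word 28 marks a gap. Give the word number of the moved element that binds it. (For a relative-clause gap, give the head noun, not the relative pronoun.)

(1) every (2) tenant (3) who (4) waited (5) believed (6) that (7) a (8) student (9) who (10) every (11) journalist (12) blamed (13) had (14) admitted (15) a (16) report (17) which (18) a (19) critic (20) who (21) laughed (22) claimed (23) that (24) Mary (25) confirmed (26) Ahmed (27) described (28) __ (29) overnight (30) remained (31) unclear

The gap at 28 is the object of "described", inside a relative clause.
The relative pronoun is "which" (word 17); it is bound by the head noun immediately before it.
Its filler is the head noun "report", at word 16.

16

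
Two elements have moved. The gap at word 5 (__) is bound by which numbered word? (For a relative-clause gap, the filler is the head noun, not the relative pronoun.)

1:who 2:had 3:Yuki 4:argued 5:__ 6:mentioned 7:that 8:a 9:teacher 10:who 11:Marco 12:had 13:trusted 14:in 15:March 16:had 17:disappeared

The marked gap is the subject of "mentioned".
Its filler is the fronted wh-phrase "who", at word 1.
(The other dependency links word 9 to a gap after word 13.)

1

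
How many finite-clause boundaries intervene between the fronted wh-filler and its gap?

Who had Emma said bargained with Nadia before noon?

1

"who" is extracted from the subject of "bargained".
Boundaries crossed, outermost first: [Ø] — 1 in total.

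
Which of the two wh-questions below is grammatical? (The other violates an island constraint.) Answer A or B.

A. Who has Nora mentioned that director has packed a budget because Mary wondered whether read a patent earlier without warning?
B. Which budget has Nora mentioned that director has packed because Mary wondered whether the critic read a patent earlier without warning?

In A, the wh-phrase is extracted from inside an adjunct island (introduced by "because"), which blocks movement.
In B, the extraction path crosses only that-complement boundaries, which are transparent.
So B is grammatical.

B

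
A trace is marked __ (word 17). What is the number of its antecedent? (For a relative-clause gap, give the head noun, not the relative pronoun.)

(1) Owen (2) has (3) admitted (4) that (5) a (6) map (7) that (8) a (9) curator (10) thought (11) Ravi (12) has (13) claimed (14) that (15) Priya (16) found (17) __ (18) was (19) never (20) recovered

The gap at 17 is the object of "found", inside a relative clause.
The relative pronoun is "that" (word 7); it is bound by the head noun immediately before it.
Its filler is the head noun "map", at word 6.

6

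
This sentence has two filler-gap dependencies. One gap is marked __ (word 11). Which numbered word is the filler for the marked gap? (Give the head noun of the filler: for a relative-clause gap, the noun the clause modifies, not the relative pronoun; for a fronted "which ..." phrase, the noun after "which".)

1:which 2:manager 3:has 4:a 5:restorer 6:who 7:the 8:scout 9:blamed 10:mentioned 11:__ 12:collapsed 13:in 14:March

The marked gap is the subject of "collapsed".
Its filler is the fronted wh-phrase "which manager", at word 2.
(The other dependency links word 5 to a gap after word 9.)

2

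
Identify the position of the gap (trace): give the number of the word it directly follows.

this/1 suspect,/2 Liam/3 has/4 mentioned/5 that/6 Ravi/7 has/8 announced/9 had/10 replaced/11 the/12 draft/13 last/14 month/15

9

The displaced element is "this suspect" (word 2).
It is linked across 2 clause boundaries (that → Ø).
It functions as the subject of "replaced", so the gap sits immediately after word 9 ("announced").
Base order: Liam has mentioned that Ravi has announced that this suspect had replaced the draft last month.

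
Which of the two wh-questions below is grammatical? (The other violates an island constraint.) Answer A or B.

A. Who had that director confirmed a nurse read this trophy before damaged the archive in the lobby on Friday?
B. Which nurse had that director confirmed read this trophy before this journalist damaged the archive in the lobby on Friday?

B

In A, the wh-phrase is extracted from inside an adjunct island (introduced by "before"), which blocks movement.
In B, the extraction path crosses only that-complement boundaries, which are transparent.
So B is grammatical.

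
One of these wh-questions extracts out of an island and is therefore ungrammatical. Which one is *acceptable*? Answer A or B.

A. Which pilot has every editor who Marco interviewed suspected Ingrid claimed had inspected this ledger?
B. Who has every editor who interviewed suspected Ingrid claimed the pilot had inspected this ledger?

A

In B, the wh-phrase is extracted from inside a complex-NP island (relative clause) (introduced by "who"), which blocks movement.
In A, the extraction path crosses only that-complement boundaries, which are transparent.
So A is grammatical.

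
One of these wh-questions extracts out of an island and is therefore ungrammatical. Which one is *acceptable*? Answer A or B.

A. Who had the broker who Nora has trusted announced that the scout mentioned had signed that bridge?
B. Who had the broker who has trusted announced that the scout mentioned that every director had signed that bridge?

A

In B, the wh-phrase is extracted from inside a complex-NP island (relative clause) (introduced by "who"), which blocks movement.
In A, the extraction path crosses only that-complement boundaries, which are transparent.
So A is grammatical.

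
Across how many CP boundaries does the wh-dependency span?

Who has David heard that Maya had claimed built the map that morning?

"who" is extracted from the subject of "built".
Boundaries crossed, outermost first: [that], [Ø] — 2 in total.

2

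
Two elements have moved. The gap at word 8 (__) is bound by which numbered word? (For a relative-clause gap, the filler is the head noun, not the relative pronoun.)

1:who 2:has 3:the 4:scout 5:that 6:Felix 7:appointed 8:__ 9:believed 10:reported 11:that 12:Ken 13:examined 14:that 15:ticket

The marked gap is inside the relative clause, the direct object of "appointed".
Its filler is the head noun "scout" (via "that"), at word 4.
(The other dependency links word 1 to a gap after word 9.)

4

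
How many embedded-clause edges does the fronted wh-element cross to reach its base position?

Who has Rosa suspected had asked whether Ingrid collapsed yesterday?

1

"who" is extracted from the subject of "asked".
Boundaries crossed, outermost first: [Ø] — 1 in total.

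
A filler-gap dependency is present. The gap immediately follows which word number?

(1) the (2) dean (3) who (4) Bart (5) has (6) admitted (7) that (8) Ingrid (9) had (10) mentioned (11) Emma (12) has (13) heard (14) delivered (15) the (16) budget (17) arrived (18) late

The displaced element is "the dean" (word 2).
It is linked across 3 clause boundaries (that → Ø → Ø).
It functions as the subject of "delivered", so the gap sits immediately after word 13 ("heard").
Base order: Bart has admitted that Ingrid had mentioned Emma has heard that the dean delivered the budget.

13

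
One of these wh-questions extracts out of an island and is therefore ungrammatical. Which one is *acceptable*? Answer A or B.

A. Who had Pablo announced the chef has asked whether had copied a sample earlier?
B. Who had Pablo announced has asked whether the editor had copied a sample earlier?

B

In A, the wh-phrase is extracted from inside a wh-island (introduced by "whether"), which blocks movement.
In B, the extraction path crosses only that-complement boundaries, which are transparent.
So B is grammatical.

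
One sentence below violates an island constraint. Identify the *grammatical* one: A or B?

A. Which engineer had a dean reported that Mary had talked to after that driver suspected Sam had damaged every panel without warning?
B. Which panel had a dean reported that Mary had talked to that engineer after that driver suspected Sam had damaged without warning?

In B, the wh-phrase is extracted from inside an adjunct island (introduced by "after"), which blocks movement.
In A, the extraction path crosses only that-complement boundaries, which are transparent.
So A is grammatical.

A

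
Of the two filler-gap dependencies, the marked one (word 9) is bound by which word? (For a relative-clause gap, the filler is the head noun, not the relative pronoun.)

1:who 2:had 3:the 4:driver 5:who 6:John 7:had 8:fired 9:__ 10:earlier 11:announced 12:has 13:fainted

The marked gap is inside the relative clause, the direct object of "fired".
Its filler is the head noun "driver" (via "who"), at word 4.
(The other dependency links word 1 to a gap after word 11.)

4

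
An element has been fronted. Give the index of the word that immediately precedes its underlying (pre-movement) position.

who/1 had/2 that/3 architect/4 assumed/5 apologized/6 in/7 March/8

The displaced element is "who" (word 1).
It is linked across 1 clause boundary (Ø).
It functions as the subject of "apologized", so the gap sits immediately after word 5 ("assumed").
Base order: That architect had assumed who apologized in March.

5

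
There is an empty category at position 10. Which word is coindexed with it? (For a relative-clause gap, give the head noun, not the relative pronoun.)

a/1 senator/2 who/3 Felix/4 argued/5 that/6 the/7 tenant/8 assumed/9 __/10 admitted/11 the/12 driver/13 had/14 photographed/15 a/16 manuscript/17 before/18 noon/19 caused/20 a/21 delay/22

2

The gap at 10 is the subject of "admitted", inside a relative clause.
The relative pronoun is "who" (word 3); it is bound by the head noun immediately before it.
Its filler is the head noun "senator", at word 2.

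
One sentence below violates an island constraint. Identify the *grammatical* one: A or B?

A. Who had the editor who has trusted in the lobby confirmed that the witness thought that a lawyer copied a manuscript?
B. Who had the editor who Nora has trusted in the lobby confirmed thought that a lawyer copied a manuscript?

B

In A, the wh-phrase is extracted from inside a complex-NP island (relative clause) (introduced by "who"), which blocks movement.
In B, the extraction path crosses only that-complement boundaries, which are transparent.
So B is grammatical.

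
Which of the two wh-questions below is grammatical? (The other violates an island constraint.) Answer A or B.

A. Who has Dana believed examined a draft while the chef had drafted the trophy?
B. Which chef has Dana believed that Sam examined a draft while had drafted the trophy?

A

In B, the wh-phrase is extracted from inside an adjunct island (introduced by "while"), which blocks movement.
In A, the extraction path crosses only that-complement boundaries, which are transparent.
So A is grammatical.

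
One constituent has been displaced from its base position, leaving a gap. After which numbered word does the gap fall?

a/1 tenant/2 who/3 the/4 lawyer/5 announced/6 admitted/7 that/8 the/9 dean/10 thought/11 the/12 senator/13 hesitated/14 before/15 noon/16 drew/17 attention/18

The displaced element is "a tenant" (word 2).
It is linked across 1 clause boundary (Ø).
It functions as the subject of "admitted", so the gap sits immediately after word 6 ("announced").
Base order: The lawyer announced that a tenant admitted that the dean thought the senator hesitated before noon.

6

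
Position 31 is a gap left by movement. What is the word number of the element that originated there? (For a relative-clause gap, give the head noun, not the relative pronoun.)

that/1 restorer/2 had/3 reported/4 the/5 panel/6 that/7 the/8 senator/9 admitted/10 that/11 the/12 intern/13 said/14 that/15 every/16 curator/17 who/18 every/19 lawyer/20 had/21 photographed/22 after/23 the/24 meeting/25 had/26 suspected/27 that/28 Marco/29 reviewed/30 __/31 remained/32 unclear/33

6

The gap at 31 is the object of "reviewed", inside a relative clause.
The relative pronoun is "that" (word 7); it is bound by the head noun immediately before it.
Its filler is the head noun "panel", at word 6.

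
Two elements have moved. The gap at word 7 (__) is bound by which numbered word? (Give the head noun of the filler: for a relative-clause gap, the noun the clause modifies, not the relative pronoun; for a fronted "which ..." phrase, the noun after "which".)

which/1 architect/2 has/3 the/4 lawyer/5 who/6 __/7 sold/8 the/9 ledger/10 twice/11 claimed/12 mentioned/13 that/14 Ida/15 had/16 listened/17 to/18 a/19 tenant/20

5

The marked gap is inside the relative clause, the subject of "sold".
Its filler is the head noun "lawyer" (via "who"), at word 5.
(The other dependency links word 2 to a gap after word 12.)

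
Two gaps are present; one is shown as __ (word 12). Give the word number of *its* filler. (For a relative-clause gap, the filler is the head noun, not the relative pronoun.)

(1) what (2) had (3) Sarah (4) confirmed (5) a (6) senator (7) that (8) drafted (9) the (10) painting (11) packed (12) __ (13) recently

1

The marked gap is the direct object of "packed".
Its filler is the fronted wh-phrase "what", at word 1.
(The other dependency links word 6 to a gap after word 7.)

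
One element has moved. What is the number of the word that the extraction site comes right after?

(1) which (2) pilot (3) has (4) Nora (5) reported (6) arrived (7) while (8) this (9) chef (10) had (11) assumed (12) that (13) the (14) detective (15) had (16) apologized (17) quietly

The displaced element is "which pilot" (word 2).
It is linked across 1 clause boundary (Ø).
It functions as the subject of "arrived", so the gap sits immediately after word 5 ("reported").
Base order: Nora has reported that which pilot arrived while this chef had assumed that the detective had apologized quietly.

5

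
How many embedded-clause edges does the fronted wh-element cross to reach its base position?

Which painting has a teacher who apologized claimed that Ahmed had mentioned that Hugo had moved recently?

"which painting" is extracted from the object of "moved".
Boundaries crossed, outermost first: [that], [that] — 2 in total.

2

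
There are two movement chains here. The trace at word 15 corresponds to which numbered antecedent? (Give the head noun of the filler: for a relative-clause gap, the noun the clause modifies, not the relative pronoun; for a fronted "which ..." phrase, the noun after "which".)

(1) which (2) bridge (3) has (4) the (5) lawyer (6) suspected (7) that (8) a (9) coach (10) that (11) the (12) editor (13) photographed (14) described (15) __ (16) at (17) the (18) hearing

The marked gap is the direct object of "described".
Its filler is the fronted wh-phrase "which bridge", at word 2.
(The other dependency links word 9 to a gap after word 13.)

2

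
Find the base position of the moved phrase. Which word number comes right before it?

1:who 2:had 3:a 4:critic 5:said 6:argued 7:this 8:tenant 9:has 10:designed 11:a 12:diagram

5

The displaced element is "who" (word 1).
It is linked across 1 clause boundary (Ø).
It functions as the subject of "argued", so the gap sits immediately after word 5 ("said").
Base order: A critic had said that who argued this tenant has designed a diagram.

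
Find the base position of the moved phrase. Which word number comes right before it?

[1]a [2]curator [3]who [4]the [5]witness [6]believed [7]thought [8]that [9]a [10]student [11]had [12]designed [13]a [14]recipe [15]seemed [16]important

The displaced element is "a curator" (word 2).
It is linked across 1 clause boundary (Ø).
It functions as the subject of "thought", so the gap sits immediately after word 6 ("believed").
Base order: The witness believed that a curator thought that a student had designed a recipe.

6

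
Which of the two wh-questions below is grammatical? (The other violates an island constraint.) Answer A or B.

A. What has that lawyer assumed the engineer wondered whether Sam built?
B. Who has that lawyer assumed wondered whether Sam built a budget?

B

In A, the wh-phrase is extracted from inside a wh-island (introduced by "whether"), which blocks movement.
In B, the extraction path crosses only that-complement boundaries, which are transparent.
So B is grammatical.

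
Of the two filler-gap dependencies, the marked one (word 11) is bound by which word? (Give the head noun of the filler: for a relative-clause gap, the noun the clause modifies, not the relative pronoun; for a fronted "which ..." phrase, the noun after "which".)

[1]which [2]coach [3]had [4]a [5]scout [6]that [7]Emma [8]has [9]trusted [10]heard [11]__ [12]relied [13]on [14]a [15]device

2

The marked gap is the subject of "relied".
Its filler is the fronted wh-phrase "which coach", at word 2.
(The other dependency links word 5 to a gap after word 9.)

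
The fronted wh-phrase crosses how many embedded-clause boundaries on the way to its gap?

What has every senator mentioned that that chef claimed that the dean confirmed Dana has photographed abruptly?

3

"what" is extracted from the object of "photographed".
Boundaries crossed, outermost first: [that], [that], [Ø] — 3 in total.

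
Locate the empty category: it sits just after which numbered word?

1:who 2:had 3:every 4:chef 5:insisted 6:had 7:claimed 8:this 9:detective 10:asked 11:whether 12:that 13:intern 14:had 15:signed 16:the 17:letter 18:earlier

5

The displaced element is "who" (word 1).
It is linked across 1 clause boundary (Ø).
It functions as the subject of "claimed", so the gap sits immediately after word 5 ("insisted").
Base order: Every chef had insisted that who had claimed this detective asked whether that intern had signed the letter earlier.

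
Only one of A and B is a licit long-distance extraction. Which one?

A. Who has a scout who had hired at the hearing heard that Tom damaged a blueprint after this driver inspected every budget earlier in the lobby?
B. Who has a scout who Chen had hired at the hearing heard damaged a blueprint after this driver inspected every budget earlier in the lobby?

B

In A, the wh-phrase is extracted from inside a complex-NP island (relative clause) (introduced by "who"), which blocks movement.
In B, the extraction path crosses only that-complement boundaries, which are transparent.
So B is grammatical.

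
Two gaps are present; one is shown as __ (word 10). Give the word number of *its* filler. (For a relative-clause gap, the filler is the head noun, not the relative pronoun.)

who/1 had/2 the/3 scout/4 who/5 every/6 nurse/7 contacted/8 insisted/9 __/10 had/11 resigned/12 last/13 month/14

The marked gap is the subject of "resigned".
Its filler is the fronted wh-phrase "who", at word 1.
(The other dependency links word 4 to a gap after word 8.)

1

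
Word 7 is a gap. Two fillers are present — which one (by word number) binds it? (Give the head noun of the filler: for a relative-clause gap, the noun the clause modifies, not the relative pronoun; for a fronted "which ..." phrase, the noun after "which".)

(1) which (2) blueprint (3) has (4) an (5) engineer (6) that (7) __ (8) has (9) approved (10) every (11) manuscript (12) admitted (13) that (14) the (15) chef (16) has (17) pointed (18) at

The marked gap is inside the relative clause, the subject of "approved".
Its filler is the head noun "engineer" (via "that"), at word 5.
(The other dependency links word 2 to a gap after word 18.)

5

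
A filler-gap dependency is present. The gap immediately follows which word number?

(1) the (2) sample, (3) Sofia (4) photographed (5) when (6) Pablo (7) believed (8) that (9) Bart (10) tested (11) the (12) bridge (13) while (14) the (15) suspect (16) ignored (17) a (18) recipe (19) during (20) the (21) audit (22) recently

4

The displaced element is "the sample" (word 2).
It functions as the direct object of "photographed", so the gap sits immediately after word 4 ("photographed").
Base order: Sofia photographed the sample when Pablo believed that Bart tested the bridge while the suspect ignored a recipe during the audit recently.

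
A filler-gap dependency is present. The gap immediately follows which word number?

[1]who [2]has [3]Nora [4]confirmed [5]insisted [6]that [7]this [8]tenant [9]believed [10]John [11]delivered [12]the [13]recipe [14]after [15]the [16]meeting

4

The displaced element is "who" (word 1).
It is linked across 1 clause boundary (Ø).
It functions as the subject of "insisted", so the gap sits immediately after word 4 ("confirmed").
Base order: Nora has confirmed that who insisted that this tenant believed John delivered the recipe after the meeting.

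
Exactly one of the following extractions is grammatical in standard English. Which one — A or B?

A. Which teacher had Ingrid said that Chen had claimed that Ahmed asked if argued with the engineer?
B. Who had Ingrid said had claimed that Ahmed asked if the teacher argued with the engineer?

B

In A, the wh-phrase is extracted from inside a wh-island (introduced by "if"), which blocks movement.
In B, the extraction path crosses only that-complement boundaries, which are transparent.
So B is grammatical.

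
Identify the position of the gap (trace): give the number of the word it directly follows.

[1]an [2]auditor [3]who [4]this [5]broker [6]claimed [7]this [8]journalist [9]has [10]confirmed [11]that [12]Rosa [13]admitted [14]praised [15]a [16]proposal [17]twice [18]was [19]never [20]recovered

13

The displaced element is "an auditor" (word 2).
It is linked across 3 clause boundaries (Ø → that → Ø).
It functions as the subject of "praised", so the gap sits immediately after word 13 ("admitted").
Base order: This broker claimed this journalist has confirmed that Rosa admitted that an auditor praised a proposal twice.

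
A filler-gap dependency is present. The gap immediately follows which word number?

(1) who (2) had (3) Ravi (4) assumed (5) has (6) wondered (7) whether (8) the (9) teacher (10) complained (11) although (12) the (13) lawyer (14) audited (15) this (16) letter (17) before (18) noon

4

The displaced element is "who" (word 1).
It is linked across 1 clause boundary (Ø).
It functions as the subject of "wondered", so the gap sits immediately after word 4 ("assumed").
Base order: Ravi had assumed who has wondered whether the teacher complained although the lawyer audited this letter before noon.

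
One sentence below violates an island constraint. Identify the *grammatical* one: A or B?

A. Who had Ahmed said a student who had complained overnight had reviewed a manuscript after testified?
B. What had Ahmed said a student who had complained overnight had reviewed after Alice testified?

B

In A, the wh-phrase is extracted from inside an adjunct island (introduced by "after"), which blocks movement.
In B, the extraction path crosses only that-complement boundaries, which are transparent.
So B is grammatical.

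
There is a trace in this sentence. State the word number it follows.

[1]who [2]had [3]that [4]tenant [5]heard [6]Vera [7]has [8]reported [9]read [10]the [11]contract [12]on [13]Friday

8

The displaced element is "who" (word 1).
It is linked across 2 clause boundaries (Ø → Ø).
It functions as the subject of "read", so the gap sits immediately after word 8 ("reported").
Base order: That tenant had heard Vera has reported that who read the contract on Friday.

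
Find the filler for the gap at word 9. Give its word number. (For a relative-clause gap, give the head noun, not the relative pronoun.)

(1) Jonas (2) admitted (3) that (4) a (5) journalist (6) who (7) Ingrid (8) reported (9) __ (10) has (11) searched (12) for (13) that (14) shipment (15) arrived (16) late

5

The gap at 9 is the subject of "searched", inside a relative clause.
The relative pronoun is "who" (word 6); it is bound by the head noun immediately before it.
Its filler is the head noun "journalist", at word 5.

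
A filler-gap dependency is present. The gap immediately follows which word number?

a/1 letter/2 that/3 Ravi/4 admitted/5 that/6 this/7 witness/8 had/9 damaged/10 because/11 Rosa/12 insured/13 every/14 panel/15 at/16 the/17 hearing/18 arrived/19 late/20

10

The displaced element is "a letter" (word 2).
It is linked across 1 clause boundary (that).
It functions as the direct object of "damaged", so the gap sits immediately after word 10 ("damaged").
Base order: Ravi admitted that this witness had damaged a letter because Rosa insured every panel at the hearing.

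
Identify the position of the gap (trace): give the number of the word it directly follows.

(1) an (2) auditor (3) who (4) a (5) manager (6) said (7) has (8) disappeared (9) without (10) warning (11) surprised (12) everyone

The displaced element is "an auditor" (word 2).
It is linked across 1 clause boundary (Ø).
It functions as the subject of "disappeared", so the gap sits immediately after word 6 ("said").
Base order: A manager said an auditor has disappeared without warning.

6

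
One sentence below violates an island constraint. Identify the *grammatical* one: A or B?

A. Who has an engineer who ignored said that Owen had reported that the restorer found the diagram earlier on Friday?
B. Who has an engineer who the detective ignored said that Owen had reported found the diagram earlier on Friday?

In A, the wh-phrase is extracted from inside a complex-NP island (relative clause) (introduced by "who"), which blocks movement.
In B, the extraction path crosses only that-complement boundaries, which are transparent.
So B is grammatical.

B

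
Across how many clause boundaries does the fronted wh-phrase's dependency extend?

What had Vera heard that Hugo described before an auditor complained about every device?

"what" is extracted from the object of "described".
Boundaries crossed, outermost first: [that] — 1 in total.

1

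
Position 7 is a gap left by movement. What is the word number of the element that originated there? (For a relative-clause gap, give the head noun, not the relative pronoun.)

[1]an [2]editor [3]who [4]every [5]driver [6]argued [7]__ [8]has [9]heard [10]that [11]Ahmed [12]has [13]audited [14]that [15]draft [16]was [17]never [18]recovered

The gap at 7 is the subject of "heard", inside a relative clause.
The relative pronoun is "who" (word 3); it is bound by the head noun immediately before it.
Its filler is the head noun "editor", at word 2.

2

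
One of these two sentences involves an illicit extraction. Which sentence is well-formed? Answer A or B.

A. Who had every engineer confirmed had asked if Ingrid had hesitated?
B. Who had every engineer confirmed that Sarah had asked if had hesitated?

In B, the wh-phrase is extracted from inside a wh-island (introduced by "if"), which blocks movement.
In A, the extraction path crosses only that-complement boundaries, which are transparent.
So A is grammatical.

A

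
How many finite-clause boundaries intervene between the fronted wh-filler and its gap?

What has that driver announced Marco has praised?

1

"what" is extracted from the object of "praised".
Boundaries crossed, outermost first: [Ø] — 1 in total.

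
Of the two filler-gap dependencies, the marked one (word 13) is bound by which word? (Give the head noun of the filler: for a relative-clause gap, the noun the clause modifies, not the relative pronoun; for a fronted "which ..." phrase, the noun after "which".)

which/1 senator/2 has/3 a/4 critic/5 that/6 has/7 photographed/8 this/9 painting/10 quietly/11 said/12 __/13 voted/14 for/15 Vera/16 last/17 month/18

The marked gap is the subject of "voted".
Its filler is the fronted wh-phrase "which senator", at word 2.
(The other dependency links word 5 to a gap after word 6.)

2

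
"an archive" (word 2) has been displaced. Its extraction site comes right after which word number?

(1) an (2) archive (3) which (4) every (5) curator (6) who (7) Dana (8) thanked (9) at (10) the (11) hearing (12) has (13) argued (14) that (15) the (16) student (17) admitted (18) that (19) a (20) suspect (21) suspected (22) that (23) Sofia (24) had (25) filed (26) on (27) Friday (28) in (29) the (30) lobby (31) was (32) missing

The displaced element is "an archive" (word 2).
It is linked across 3 clause boundaries (that → that → that).
It functions as the direct object of "filed", so the gap sits immediately after word 25 ("filed").
Base order: Every curator who Dana thanked at the hearing has argued that the student admitted that a suspect suspected that Sofia had filed an archive on Friday in the lobby.

25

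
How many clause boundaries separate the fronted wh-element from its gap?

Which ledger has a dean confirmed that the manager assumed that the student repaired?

2

"which ledger" is extracted from the object of "repaired".
Boundaries crossed, outermost first: [that], [that] — 2 in total.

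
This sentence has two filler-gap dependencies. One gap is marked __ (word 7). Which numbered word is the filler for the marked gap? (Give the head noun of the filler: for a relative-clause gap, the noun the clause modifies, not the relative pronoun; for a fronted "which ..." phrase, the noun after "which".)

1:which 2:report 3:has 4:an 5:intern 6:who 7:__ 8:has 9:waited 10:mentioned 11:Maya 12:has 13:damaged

5

The marked gap is inside the relative clause, the subject of "waited".
Its filler is the head noun "intern" (via "who"), at word 5.
(The other dependency links word 2 to a gap after word 13.)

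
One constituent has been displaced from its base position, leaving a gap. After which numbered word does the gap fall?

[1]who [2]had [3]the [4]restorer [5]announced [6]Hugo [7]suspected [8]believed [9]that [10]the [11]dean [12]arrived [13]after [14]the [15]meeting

7

The displaced element is "who" (word 1).
It is linked across 2 clause boundaries (Ø → Ø).
It functions as the subject of "believed", so the gap sits immediately after word 7 ("suspected").
Base order: The restorer had announced Hugo suspected that who believed that the dean arrived after the meeting.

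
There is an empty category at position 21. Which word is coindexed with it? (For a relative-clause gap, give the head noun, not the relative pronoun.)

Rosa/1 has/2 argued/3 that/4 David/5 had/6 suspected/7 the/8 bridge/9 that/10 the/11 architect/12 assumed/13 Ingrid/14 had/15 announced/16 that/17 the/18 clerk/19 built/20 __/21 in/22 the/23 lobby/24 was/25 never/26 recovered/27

9

The gap at 21 is the object of "built", inside a relative clause.
The relative pronoun is "that" (word 10); it is bound by the head noun immediately before it.
Its filler is the head noun "bridge", at word 9.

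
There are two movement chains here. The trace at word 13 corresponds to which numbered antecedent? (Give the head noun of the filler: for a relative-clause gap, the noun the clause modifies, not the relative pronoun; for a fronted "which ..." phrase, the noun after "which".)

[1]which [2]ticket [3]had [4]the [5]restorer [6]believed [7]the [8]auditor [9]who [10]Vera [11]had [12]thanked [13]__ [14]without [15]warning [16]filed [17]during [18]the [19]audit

The marked gap is inside the relative clause, the direct object of "thanked".
Its filler is the head noun "auditor" (via "who"), at word 8.
(The other dependency links word 2 to a gap after word 16.)

8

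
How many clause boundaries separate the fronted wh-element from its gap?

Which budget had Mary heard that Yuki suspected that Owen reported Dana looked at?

3

"which budget" is extracted from the PP object of "looked".
Boundaries crossed, outermost first: [that], [that], [Ø] — 3 in total.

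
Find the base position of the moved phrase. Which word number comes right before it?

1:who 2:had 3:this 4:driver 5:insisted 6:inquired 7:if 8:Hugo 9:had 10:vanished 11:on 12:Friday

The displaced element is "who" (word 1).
It is linked across 1 clause boundary (Ø).
It functions as the subject of "inquired", so the gap sits immediately after word 5 ("insisted").
Base order: This driver had insisted who inquired if Hugo had vanished on Friday.

5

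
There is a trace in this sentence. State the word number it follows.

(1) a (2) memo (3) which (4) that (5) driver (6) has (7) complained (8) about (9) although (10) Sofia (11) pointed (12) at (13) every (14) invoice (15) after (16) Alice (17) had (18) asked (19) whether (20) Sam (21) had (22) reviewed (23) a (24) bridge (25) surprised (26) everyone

The displaced element is "a memo" (word 2).
It functions as the object of the preposition "about" of "complained", so the gap sits immediately after word 8 ("about").
Base order: That driver has complained about a memo although Sofia pointed at every invoice after Alice had asked whether Sam had reviewed a bridge.

8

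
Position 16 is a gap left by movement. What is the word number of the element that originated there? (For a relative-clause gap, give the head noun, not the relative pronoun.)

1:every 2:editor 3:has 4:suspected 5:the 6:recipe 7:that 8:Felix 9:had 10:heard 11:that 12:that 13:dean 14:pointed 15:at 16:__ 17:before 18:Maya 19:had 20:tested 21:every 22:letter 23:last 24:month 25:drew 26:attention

6

The gap at 16 is the prepositional object of "pointed", inside a relative clause.
The relative pronoun is "that" (word 7); it is bound by the head noun immediately before it.
Its filler is the head noun "recipe", at word 6.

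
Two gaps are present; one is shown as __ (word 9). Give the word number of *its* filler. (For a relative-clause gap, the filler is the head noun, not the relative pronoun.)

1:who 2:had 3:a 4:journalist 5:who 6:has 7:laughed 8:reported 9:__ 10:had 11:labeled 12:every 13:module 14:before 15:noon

The marked gap is the subject of "labeled".
Its filler is the fronted wh-phrase "who", at word 1.
(The other dependency links word 4 to a gap after word 5.)

1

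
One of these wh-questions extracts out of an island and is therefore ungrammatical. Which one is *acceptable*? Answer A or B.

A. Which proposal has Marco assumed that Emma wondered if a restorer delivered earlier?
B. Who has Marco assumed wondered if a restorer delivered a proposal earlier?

In A, the wh-phrase is extracted from inside a wh-island (introduced by "if"), which blocks movement.
In B, the extraction path crosses only that-complement boundaries, which are transparent.
So B is grammatical.

B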